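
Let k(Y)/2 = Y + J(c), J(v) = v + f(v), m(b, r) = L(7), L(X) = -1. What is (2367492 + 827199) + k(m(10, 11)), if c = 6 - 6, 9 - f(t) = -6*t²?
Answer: 3194707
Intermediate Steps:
f(t) = 9 + 6*t² (f(t) = 9 - (-6)*t² = 9 + 6*t²)
m(b, r) = -1
c = 0
J(v) = 9 + v + 6*v² (J(v) = v + (9 + 6*v²) = 9 + v + 6*v²)
k(Y) = 18 + 2*Y (k(Y) = 2*(Y + (9 + 0 + 6*0²)) = 2*(Y + (9 + 0 + 6*0)) = 2*(Y + (9 + 0 + 0)) = 2*(Y + 9) = 2*(9 + Y) = 18 + 2*Y)
(2367492 + 827199) + k(m(10, 11)) = (2367492 + 827199) + (18 + 2*(-1)) = 3194691 + (18 - 2) = 3194691 + 16 = 3194707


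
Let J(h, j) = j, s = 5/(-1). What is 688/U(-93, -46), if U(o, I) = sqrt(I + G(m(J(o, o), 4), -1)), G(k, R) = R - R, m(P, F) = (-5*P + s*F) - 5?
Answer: -344*I*sqrt(46)/23 ≈ -101.44*I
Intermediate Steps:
s = -5 (s = 5*(-1) = -5)
m(P, F) = -5 - 5*F - 5*P (m(P, F) = (-5*P - 5*F) - 5 = (-5*F - 5*P) - 5 = -5 - 5*F - 5*P)
G(k, R) = 0
U(o, I) = sqrt(I) (U(o, I) = sqrt(I + 0) = sqrt(I))
688/U(-93, -46) = 688/(sqrt(-46)) = 688/((I*sqrt(46))) = 688*(-I*sqrt(46)/46) = -344*I*sqrt(46)/23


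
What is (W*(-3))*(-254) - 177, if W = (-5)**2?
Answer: 18873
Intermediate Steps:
W = 25
(W*(-3))*(-254) - 177 = (25*(-3))*(-254) - 177 = -75*(-254) - 177 = 19050 - 177 = 18873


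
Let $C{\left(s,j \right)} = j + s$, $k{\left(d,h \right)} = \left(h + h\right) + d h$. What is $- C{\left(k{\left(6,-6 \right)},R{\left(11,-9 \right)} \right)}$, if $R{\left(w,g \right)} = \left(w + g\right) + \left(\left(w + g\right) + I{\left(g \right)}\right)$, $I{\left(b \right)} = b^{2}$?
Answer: $-37$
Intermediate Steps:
$k{\left(d,h \right)} = 2 h + d h$
$R{\left(w,g \right)} = g^{2} + 2 g + 2 w$ ($R{\left(w,g \right)} = \left(w + g\right) + \left(\left(w + g\right) + g^{2}\right) = \left(g + w\right) + \left(\left(g + w\right) + g^{2}\right) = \left(g + w\right) + \left(g + w + g^{2}\right) = g^{2} + 2 g + 2 w$)
$- C{\left(k{\left(6,-6 \right)},R{\left(11,-9 \right)} \right)} = - (\left(\left(-9\right)^{2} + 2 \left(-9\right) + 2 \cdot 11\right) - 6 \left(2 + 6\right)) = - (\left(81 - 18 + 22\right) - 48) = - (85 - 48) = \left(-1\right) 37 = -37$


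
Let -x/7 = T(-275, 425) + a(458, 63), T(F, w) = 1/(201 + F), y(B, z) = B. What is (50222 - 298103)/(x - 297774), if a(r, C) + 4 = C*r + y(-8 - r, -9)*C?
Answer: 6114398/7257375 ≈ 0.84251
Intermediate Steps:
a(r, C) = -4 + C*r + C*(-8 - r) (a(r, C) = -4 + (C*r + (-8 - r)*C) = -4 + (C*r + C*(-8 - r)) = -4 + C*r + C*(-8 - r))
x = 263151/74 (x = -7*(1/(201 - 275) + (-4 - 8*63)) = -7*(1/(-74) + (-4 - 504)) = -7*(-1/74 - 508) = -7*(-37593/74) = 263151/74 ≈ 3556.1)
(50222 - 298103)/(x - 297774) = (50222 - 298103)/(263151/74 - 297774) = -247881/(-21772125/74) = -247881*(-74/21772125) = 6114398/7257375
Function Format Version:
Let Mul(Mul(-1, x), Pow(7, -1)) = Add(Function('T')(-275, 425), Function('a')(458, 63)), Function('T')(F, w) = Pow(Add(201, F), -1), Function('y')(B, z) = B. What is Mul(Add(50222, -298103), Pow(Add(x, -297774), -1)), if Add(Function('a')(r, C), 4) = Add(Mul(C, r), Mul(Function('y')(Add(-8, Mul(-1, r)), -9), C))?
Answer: Rational(6114398, 7257375) ≈ 0.84251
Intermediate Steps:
Function('a')(r, C) = Add(-4, Mul(C, r), Mul(C, Add(-8, Mul(-1, r)))) (Function('a')(r, C) = Add(-4, Add(Mul(C, r), Mul(Add(-8, Mul(-1, r)), C))) = Add(-4, Add(Mul(C, r), Mul(C, Add(-8, Mul(-1, r))))) = Add(-4, Mul(C, r), Mul(C, Add(-8, Mul(-1, r)))))
x = Rational(263151, 74) (x = Mul(-7, Add(Pow(Add(201, -275), -1), Add(-4, Mul(-8, 63)))) = Mul(-7, Add(Pow(-74, -1), Add(-4, -504))) = Mul(-7, Add(Rational(-1, 74), -508)) = Mul(-7, Rational(-37593, 74)) = Rational(263151, 74) ≈ 3556.1)
Mul(Add(50222, -298103), Pow(Add(x, -297774), -1)) = Mul(Add(50222, -298103), Pow(Add(Rational(263151, 74), -297774), -1)) = Mul(-247881, Pow(Rational(-21772125, 74), -1)) = Mul(-247881, Rational(-74, 21772125)) = Rational(6114398, 7257375)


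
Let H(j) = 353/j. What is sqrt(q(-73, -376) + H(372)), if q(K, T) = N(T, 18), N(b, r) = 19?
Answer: sqrt(690153)/186 ≈ 4.4664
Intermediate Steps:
q(K, T) = 19
sqrt(q(-73, -376) + H(372)) = sqrt(19 + 353/372) = sqrt(7421/372) = sqrt(690153)/186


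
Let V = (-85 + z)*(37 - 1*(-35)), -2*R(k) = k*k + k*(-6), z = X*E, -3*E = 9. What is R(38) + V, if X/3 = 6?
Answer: -10616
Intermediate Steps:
X = 18 (X = 3*6 = 18)
E = -3 (E = -⅓*9 = -3)
z = -54 (z = 18*(-3) = -54)
R(k) = 3*k - k²/2 (R(k) = -(k*k + k*(-6))/2 = -(k² - 6*k)/2 = 3*k - k²/2)
V = -10008 (V = (-85 - 54)*(37 - 1*(-35)) = -139*(37 + 35) = -139*72 = -10008)
R(38) + V = (½)*38*(6 - 1*38) - 10008 = (½)*38*(6 - 38) - 10008 = (½)*38*(-32) - 10008 = -608 - 10008 = -10616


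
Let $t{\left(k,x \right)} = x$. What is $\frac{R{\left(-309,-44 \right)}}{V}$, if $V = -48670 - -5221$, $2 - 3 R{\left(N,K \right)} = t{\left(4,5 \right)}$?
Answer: $\frac{1}{43449} \approx 2.3015 \cdot 10^{-5}$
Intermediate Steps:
$R{\left(N,K \right)} = -1$ ($R{\left(N,K \right)} = \frac{2}{3} - \frac{5}{3} = -1$)
$V = -43449$ ($V = -48670 + 5221 = -43449$)
$\frac{R{\left(-309,-44 \right)}}{V} = - \frac{1}{-43449} = \left(-1\right) \left(- \frac{1}{43449}\right) = \frac{1}{43449}$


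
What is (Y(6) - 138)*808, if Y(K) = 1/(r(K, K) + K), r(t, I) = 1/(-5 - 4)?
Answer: -5902440/53 ≈ -1.1137e+5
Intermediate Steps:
r(t, I) = -⅑ (r(t, I) = 1/(-9) = -⅑)
Y(K) = 1/(-⅑ + K)
(Y(6) - 138)*808 = (9/(-1 + 9*6) - 138)*808 = (9/(-1 + 54) - 138)*808 = (9/53 - 138)*808 = -7305/53*808 = -5902440/53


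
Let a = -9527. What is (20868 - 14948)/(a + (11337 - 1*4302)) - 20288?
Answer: -12640904/623 ≈ -20290.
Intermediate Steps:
(20868 - 14948)/(a + (11337 - 1*4302)) - 20288 = (20868 - 14948)/(-9527 + (11337 - 1*4302)) - 20288 = 5920/(-9527 + (11337 - 4302)) - 20288 = 5920/(-9527 + 7035) - 20288 = 5920/(-2492) - 20288 = 5920*(-1/2492) - 20288 = -1480/623 - 20288 = -12640904/623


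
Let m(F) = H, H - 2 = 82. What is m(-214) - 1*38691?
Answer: -38607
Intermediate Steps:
H = 84 (H = 2 + 82 = 84)
m(F) = 84
m(-214) - 1*38691 = 84 - 1*38691 = 84 - 38691 = -38607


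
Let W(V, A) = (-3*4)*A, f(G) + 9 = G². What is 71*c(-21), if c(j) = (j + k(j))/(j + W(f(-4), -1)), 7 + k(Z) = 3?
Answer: 1775/9 ≈ 197.22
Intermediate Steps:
f(G) = -9 + G²
k(Z) = -4 (k(Z) = -7 + 3 = -4)
W(V, A) = -12*A
c(j) = (-4 + j)/(12 + j) (c(j) = (j - 4)/(j - 12*(-1)) = (-4 + j)/(j + 12) = (-4 + j)/(12 + j))
71*c(-21) = 71*((-4 - 21)/(12 - 21)) = 71*(-25/(-9)) = 71*(-⅑*(-25)) = 71*(25/9) = 1775/9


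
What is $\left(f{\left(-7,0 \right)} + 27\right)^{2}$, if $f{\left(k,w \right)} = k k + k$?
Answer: $4761$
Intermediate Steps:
$f{\left(k,w \right)} = k + k^{2}$ ($f{\left(k,w \right)} = k^{2} + k = k + k^{2}$)
$\left(f{\left(-7,0 \right)} + 27\right)^{2} = \left(- 7 \left(1 - 7\right) + 27\right)^{2} = \left(\left(-7\right) \left(-6\right) + 27\right)^{2} = \left(42 + 27\right)^{2} = 69^{2} = 4761$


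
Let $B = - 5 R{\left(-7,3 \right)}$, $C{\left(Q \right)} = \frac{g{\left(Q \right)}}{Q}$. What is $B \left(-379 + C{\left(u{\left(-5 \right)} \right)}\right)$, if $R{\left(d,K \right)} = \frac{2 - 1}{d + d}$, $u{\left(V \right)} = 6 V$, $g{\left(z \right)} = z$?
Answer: $-135$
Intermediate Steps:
$R{\left(d,K \right)} = \frac{1}{2 d}$ ($R{\left(d,K \right)} = 1 \frac{1}{2 d} = \frac{1}{2 d}$)
$C{\left(Q \right)} = 1$ ($C{\left(Q \right)} = \frac{Q}{Q} = 1$)
$B = \frac{5}{14}$ ($B = - 5 \frac{1}{2 \left(-7\right)} = - 5 \cdot \frac{1}{2} \left(- \frac{1}{7}\right) = \left(-5\right) \left(- \frac{1}{14}\right) = \frac{5}{14} \approx 0.35714$)
$B \left(-379 + C{\left(u{\left(-5 \right)} \right)}\right) = \frac{5 \left(-379 + 1\right)}{14} = \frac{5}{14} \left(-378\right) = -135$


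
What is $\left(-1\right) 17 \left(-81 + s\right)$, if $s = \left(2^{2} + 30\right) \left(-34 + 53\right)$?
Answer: $-9605$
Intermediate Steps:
$s = 646$ ($s = \left(4 + 30\right) 19 = 34 \cdot 19 = 646$)
$\left(-1\right) 17 \left(-81 + s\right) = \left(-1\right) 17 \left(-81 + 646\right) = \left(-17\right) 565 = -9605$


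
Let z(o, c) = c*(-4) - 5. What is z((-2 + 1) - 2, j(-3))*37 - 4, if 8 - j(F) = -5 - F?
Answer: -1669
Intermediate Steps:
j(F) = 13 + F (j(F) = 8 - (-5 - F) = 8 + (5 + F) = 13 + F)
z(o, c) = -5 - 4*c (z(o, c) = -4*c - 5 = -5 - 4*c)
z((-2 + 1) - 2, j(-3))*37 - 4 = (-5 - 4*(13 - 3))*37 - 4 = (-5 - 4*10)*37 - 4 = (-5 - 40)*37 - 4 = -45*37 - 4 = -1665 - 4 = -1669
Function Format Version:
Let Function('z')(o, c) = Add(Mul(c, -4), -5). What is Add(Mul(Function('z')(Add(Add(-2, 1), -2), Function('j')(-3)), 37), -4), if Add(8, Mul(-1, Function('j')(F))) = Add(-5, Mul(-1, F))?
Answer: -1669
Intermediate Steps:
Function('j')(F) = Add(13, F) (Function('j')(F) = Add(8, Mul(-1, Add(-5, Mul(-1, F)))) = Add(8, Add(5, F)) = Add(13, F))
Function('z')(o, c) = Add(-5, Mul(-4, c)) (Function('z')(o, c) = Add(Mul(-4, c), -5) = Add(-5, Mul(-4, c)))
Add(Mul(Function('z')(Add(Add(-2, 1), -2), Function('j')(-3)), 37), -4) = Add(Mul(Add(-5, Mul(-4, Add(13, -3))), 37), -4) = Add(Mul(Add(-5, Mul(-4, 10)), 37), -4) = Add(Mul(Add(-5, -40), 37), -4) = Add(Mul(-45, 37), -4) = Add(-1665, -4) = -1669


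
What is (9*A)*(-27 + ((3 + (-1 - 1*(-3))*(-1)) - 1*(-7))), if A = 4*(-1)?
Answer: 684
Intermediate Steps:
A = -4
(9*A)*(-27 + ((3 + (-1 - 1*(-3))*(-1)) - 1*(-7))) = (9*(-4))*(-27 + ((3 + (-1 - 1*(-3))*(-1)) - 1*(-7))) = -36*(-27 + ((3 + (-1 + 3)*(-1)) + 7)) = -36*(-27 + ((3 + 2*(-1)) + 7)) = -36*(-27 + ((3 - 2) + 7)) = -36*(-27 + (1 + 7)) = -36*(-27 + 8) = -36*(-19) = 684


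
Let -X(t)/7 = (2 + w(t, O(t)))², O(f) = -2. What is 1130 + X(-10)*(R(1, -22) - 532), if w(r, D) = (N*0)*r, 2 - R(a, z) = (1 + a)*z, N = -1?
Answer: 14738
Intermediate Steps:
R(a, z) = 2 - z*(1 + a) (R(a, z) = 2 - (1 + a)*z = 2 - z*(1 + a))
w(r, D) = 0 (w(r, D) = (-1*0)*r = 0*r = 0)
X(t) = -28 (X(t) = -7*(2 + 0)² = -7*2² = -7*4 = -28)
1130 + X(-10)*(R(1, -22) - 532) = 1130 - 28*((2 - 1*(-22) - 1*1*(-22)) - 532) = 1130 - 28*((2 + 22 + 22) - 532) = 1130 - 28*(46 - 532) = 1130 - 28*(-486) = 1130 + 13608 = 14738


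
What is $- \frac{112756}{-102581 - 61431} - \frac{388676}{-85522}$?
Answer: $\frac{9173830843}{1753329283} \approx 5.2322$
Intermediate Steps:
$- \frac{112756}{-102581 - 61431} - \frac{388676}{-85522} = - \frac{112756}{-102581 - 61431} - - \frac{194338}{42761} = - \frac{112756}{-164012} + \frac{194338}{42761} = \left(-112756\right) \left(- \frac{1}{164012}\right) + \frac{194338}{42761} = \frac{28189}{41003} + \frac{194338}{42761} = \frac{9173830843}{1753329283}$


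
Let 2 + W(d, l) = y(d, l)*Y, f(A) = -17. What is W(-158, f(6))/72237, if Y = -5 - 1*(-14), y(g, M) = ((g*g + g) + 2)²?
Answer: 5538931774/72237 ≈ 76677.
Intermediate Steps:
y(g, M) = (2 + g + g²)² (y(g, M) = ((g² + g) + 2)² = ((g + g²) + 2)² = (2 + g + g²)²)
Y = 9 (Y = -5 + 14 = 9)
W(d, l) = -2 + 9*(2 + d + d²)² (W(d, l) = -2 + (2 + d + d²)²*9 = -2 + 9*(2 + d + d²)²)
W(-158, f(6))/72237 = (-2 + 9*(2 - 158 + (-158)²)²)/72237 = (-2 + 9*(2 - 158 + 24964)²)*(1/72237) = (-2 + 9*24808²)*(1/72237) = (-2 + 9*615436864)*(1/72237) = (-2 + 5538931776)*(1/72237) = 5538931774*(1/72237) = 5538931774/72237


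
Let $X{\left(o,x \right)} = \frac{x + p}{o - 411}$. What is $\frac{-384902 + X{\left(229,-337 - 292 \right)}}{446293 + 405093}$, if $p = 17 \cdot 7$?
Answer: $- \frac{35025827}{77476126} \approx -0.45209$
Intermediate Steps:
$p = 119$
$X{\left(o,x \right)} = \frac{119 + x}{-411 + o}$ ($X{\left(o,x \right)} = \frac{x + 119}{o - 411} = \frac{119 + x}{-411 + o}$)
$\frac{-384902 + X{\left(229,-337 - 292 \right)}}{446293 + 405093} = \frac{-384902 + \frac{119 - 629}{-411 + 229}}{446293 + 405093} = \frac{-384902 + \frac{119 - 629}{-182}}{851386} = \left(-384902 - - \frac{255}{91}\right) \frac{1}{851386} = \left(-384902 + \frac{255}{91}\right) \frac{1}{851386} = \left(- \frac{35025827}{91}\right) \frac{1}{851386} = - \frac{35025827}{77476126}$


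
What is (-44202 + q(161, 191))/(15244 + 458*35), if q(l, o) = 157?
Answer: -44045/31274 ≈ -1.4084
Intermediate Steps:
(-44202 + q(161, 191))/(15244 + 458*35) = (-44202 + 157)/(15244 + 458*35) = -44045/(15244 + 16030) = -44045/31274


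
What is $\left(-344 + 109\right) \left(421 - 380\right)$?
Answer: $-9635$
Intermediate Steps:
$\left(-344 + 109\right) \left(421 - 380\right) = \left(-235\right) 41 = -9635$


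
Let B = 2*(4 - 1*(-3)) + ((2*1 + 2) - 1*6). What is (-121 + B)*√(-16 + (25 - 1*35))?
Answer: -109*I*√26 ≈ -555.79*I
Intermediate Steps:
B = 12 (B = 2*(4 + 3) + ((2 + 2) - 6) = 2*7 + (4 - 6) = 14 - 2 = 12)
(-121 + B)*√(-16 + (25 - 1*35)) = (-121 + 12)*√(-16 + (25 - 1*35)) = -109*√(-16 + (25 - 35)) = -109*√(-16 - 10) = -109*I*√26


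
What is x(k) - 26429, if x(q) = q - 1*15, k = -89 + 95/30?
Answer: -159179/6 ≈ -26530.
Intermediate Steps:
k = -515/6 (k = -89 + 95*(1/30) = -89 + 19/6 = -515/6 ≈ -85.833)
x(q) = -15 + q (x(q) = q - 15 = -15 + q)
x(k) - 26429 = (-15 - 515/6) - 26429 = -605/6 - 26429 = -159179/6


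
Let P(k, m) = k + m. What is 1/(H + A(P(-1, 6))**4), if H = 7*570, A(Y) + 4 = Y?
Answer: 1/3991 ≈ 0.00025056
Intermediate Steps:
A(Y) = -4 + Y
H = 3990
1/(H + A(P(-1, 6))**4) = 1/(3990 + (-4 + (-1 + 6))**4) = 1/(3990 + (-4 + 5)**4) = 1/(3990 + 1**4) = 1/(3990 + 1) = 1/3991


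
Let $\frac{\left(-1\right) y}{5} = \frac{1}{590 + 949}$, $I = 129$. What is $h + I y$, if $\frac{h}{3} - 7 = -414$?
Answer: $- \frac{626588}{513} \approx -1221.4$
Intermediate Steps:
$h = -1221$ ($h = 21 + 3 \left(-414\right) = 21 - 1242 = -1221$)
$y = - \frac{5}{1539}$ ($y = - \frac{5}{590 + 949} = - \frac{5}{1539} \approx -0.0032489$)
$h + I y = -1221 + 129 \left(- \frac{5}{1539}\right) = -1221 - \frac{215}{513} = - \frac{626588}{513}$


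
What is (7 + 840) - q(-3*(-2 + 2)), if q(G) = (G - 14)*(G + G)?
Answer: 847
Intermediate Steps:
q(G) = 2*G*(-14 + G) (q(G) = (-14 + G)*(2*G) = 2*G*(-14 + G))
(7 + 840) - q(-3*(-2 + 2)) = (7 + 840) - 2*(-3*(-2 + 2))*(-14 - 3*(-2 + 2)) = 847 - 2*(-3*0)*(-14 - 3*0) = 847 - 2*0*(-14 + 0) = 847 - 2*0*(-14) = 847 - 1*0 = 847 + 0 = 847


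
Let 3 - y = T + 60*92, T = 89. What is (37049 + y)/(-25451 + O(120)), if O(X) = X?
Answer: -31443/25331 ≈ -1.2413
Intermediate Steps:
y = -5606 (y = 3 - (89 + 60*92) = 3 - (89 + 5520) = 3 - 1*5609 = 3 - 5609 = -5606)
(37049 + y)/(-25451 + O(120)) = (37049 - 5606)/(-25451 + 120) = 31443/(-25331) = 31443*(-1/25331) = -31443/25331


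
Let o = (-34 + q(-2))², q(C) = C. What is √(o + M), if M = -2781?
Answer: 3*I*√165 ≈ 38.536*I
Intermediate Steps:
o = 1296 (o = (-34 - 2)² = (-36)² = 1296)
√(o + M) = √(1296 - 2781) = √(-1485) = 3*I*√165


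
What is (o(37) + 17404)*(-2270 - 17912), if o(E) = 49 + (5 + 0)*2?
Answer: -352438266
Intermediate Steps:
o(E) = 59 (o(E) = 49 + 5*2 = 49 + 10 = 59)
(o(37) + 17404)*(-2270 - 17912) = (59 + 17404)*(-2270 - 17912) = 17463*(-20182) = -352438266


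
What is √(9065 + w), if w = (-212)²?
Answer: 3*√6001 ≈ 232.40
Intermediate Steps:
w = 44944
√(9065 + w) = √(9065 + 44944) = √54009 = 3*√6001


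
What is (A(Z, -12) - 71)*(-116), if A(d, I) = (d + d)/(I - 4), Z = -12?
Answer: 8062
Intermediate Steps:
A(d, I) = 2*d/(-4 + I) (A(d, I) = (2*d)/(-4 + I) = 2*d/(-4 + I))
(A(Z, -12) - 71)*(-116) = (2*(-12)/(-4 - 12) - 71)*(-116) = (2*(-12)/(-16) - 71)*(-116) = (2*(-12)*(-1/16) - 71)*(-116) = (3/2 - 71)*(-116) = -139/2*(-116) = 8062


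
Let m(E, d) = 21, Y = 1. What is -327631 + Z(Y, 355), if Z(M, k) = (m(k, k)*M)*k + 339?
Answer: -319837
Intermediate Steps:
Z(M, k) = 339 + 21*M*k (Z(M, k) = (21*M)*k + 339 = 21*M*k + 339 = 339 + 21*M*k)
-327631 + Z(Y, 355) = -327631 + (339 + 21*1*355) = -327631 + (339 + 7455) = -327631 + 7794 = -319837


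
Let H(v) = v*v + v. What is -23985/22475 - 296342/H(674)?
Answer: -351445244/204500025 ≈ -1.7186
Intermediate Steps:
H(v) = v + v² (H(v) = v² + v = v + v²)
-23985/22475 - 296342/H(674) = -23985/22475 - 296342*1/(674*(1 + 674)) = -23985*1/22475 - 296342/(674*675) = -4797/4495 - 296342/454950 = -4797/4495 - 296342*1/454950 = -4797/4495 - 148171/227475 = -351445244/204500025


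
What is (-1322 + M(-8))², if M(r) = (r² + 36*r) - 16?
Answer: 2439844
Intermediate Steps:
M(r) = -16 + r² + 36*r
(-1322 + M(-8))² = (-1322 + (-16 + (-8)² + 36*(-8)))² = (-1322 + (-16 + 64 - 288))² = (-1322 - 240)² = (-1562)² = 2439844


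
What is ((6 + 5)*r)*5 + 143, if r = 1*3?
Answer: 308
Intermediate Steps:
r = 3
((6 + 5)*r)*5 + 143 = ((6 + 5)*3)*5 + 143 = (11*3)*5 + 143 = 33*5 + 143 = 165 + 143 = 308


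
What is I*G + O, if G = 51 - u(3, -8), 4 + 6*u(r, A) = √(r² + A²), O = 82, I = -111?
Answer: -5653 + 37*√73/2 ≈ -5494.9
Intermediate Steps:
u(r, A) = -⅔ + √(A² + r²)/6 (u(r, A) = -⅔ + √(r² + A²)/6 = -⅔ + √(A² + r²)/6)
G = 155/3 - √73/6 (G = 51 - (-⅔ + √((-8)² + 3²)/6) = 51 - (-⅔ + √(64 + 9)/6) = 51 - (-⅔ + √73/6) = 51 + (⅔ - √73/6) = 155/3 - √73/6 ≈ 50.243)
I*G + O = -111*(155/3 - √73/6) + 82 = (-5735 + 37*√73/2) + 82 = -5653 + 37*√73/2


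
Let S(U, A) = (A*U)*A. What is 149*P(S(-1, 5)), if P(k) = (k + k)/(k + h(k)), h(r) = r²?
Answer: -149/12 ≈ -12.417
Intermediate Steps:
S(U, A) = U*A²
P(k) = 2*k/(k + k²) (P(k) = (k + k)/(k + k²) = (2*k)/(k + k²) = 2*k/(k + k²))
149*P(S(-1, 5)) = 149*(2/(1 - 1*5²)) = 149*(2/(1 - 1*25)) = 149*(2/(1 - 25)) = 149*(2/(-24)) = 149*(2*(-1/24)) = 149*(-1/12) = -149/12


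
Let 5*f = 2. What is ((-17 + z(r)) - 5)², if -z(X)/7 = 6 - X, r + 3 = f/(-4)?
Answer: 734449/100 ≈ 7344.5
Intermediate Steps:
f = ⅖ (f = (⅕)*2 = ⅖ ≈ 0.40000)
r = -31/10 (r = -3 + (⅖)/(-4) = -3 + (⅖)*(-¼) = -3 - ⅒ = -31/10 ≈ -3.1000)
z(X) = -42 + 7*X (z(X) = -7*(6 - X) = -42 + 7*X)
((-17 + z(r)) - 5)² = ((-17 + (-42 + 7*(-31/10))) - 5)² = ((-17 + (-42 - 217/10)) - 5)² = ((-17 - 637/10) - 5)² = (-807/10 - 5)² = (-857/10)² = 734449/100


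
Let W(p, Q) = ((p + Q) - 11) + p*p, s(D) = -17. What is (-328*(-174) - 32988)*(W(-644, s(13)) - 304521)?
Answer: 2638233612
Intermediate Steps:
W(p, Q) = -11 + Q + p + p² (W(p, Q) = ((Q + p) - 11) + p² = (-11 + Q + p) + p² = -11 + Q + p + p²)
(-328*(-174) - 32988)*(W(-644, s(13)) - 304521) = (-328*(-174) - 32988)*((-11 - 17 - 644 + (-644)²) - 304521) = (57072 - 32988)*((-11 - 17 - 644 + 414736) - 304521) = 24084*(414064 - 304521) = 24084*109543 = 2638233612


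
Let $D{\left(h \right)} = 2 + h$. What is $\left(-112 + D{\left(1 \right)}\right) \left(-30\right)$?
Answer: $3270$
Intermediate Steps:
$\left(-112 + D{\left(1 \right)}\right) \left(-30\right) = \left(-112 + \left(2 + 1\right)\right) \left(-30\right) = \left(-112 + 3\right) \left(-30\right) = \left(-109\right) \left(-30\right) = 3270$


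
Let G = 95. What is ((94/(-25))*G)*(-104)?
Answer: 185744/5 ≈ 37149.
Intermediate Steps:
((94/(-25))*G)*(-104) = ((94/(-25))*95)*(-104) = ((94*(-1/25))*95)*(-104) = -94/25*95*(-104) = -1786/5*(-104) = 185744/5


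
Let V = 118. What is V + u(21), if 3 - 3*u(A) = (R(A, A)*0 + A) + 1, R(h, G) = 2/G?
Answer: 335/3 ≈ 111.67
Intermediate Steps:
u(A) = ⅔ - A/3 (u(A) = 1 - (((2/A)*0 + A) + 1)/3 = 1 - ((0 + A) + 1)/3 = 1 - (A + 1)/3 = 1 - (1 + A)/3 = 1 + (-⅓ - A/3) = ⅔ - A/3)
V + u(21) = 118 + (⅔ - ⅓*21) = 118 + (⅔ - 7) = 118 - 19/3 = 335/3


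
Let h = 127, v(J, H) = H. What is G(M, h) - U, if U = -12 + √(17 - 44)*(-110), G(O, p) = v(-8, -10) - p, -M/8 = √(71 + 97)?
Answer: -125 + 330*I*√3 ≈ -125.0 + 571.58*I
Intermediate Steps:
M = -16*√42 (M = -8*√(71 + 97) = -16*√42 ≈ -103.69)
G(O, p) = -10 - p
U = -12 - 330*I*√3 (U = -12 + √(-27)*(-110) = -12 + (3*I*√3)*(-110) = -12 - 330*I*√3 ≈ -12.0 - 571.58*I)
G(M, h) - U = (-10 - 1*127) - (-12 - 330*I*√3) = (-10 - 127) + (12 + 330*I*√3) = -137 + (12 + 330*I*√3) = -125 + 330*I*√3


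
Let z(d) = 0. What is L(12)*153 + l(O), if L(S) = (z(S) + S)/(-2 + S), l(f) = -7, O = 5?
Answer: 883/5 ≈ 176.60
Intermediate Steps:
L(S) = S/(-2 + S) (L(S) = (0 + S)/(-2 + S) = S/(-2 + S))
L(12)*153 + l(O) = (12/(-2 + 12))*153 - 7 = (12/10)*153 - 7 = (12*(1/10))*153 - 7 = (6/5)*153 - 7 = 918/5 - 7 = 883/5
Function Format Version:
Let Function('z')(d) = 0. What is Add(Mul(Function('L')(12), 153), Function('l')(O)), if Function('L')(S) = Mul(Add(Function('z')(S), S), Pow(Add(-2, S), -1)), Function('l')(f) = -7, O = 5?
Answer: Rational(883, 5) ≈ 176.60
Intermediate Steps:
Function('L')(S) = Mul(S, Pow(Add(-2, S), -1)) (Function('L')(S) = Mul(Add(0, S), Pow(Add(-2, S), -1)) = Mul(S, Pow(Add(-2, S), -1)))
Add(Mul(Function('L')(12), 153), Function('l')(O)) = Add(Mul(Mul(12, Pow(Add(-2, 12), -1)), 153), -7) = Add(Mul(Mul(12, Pow(10, -1)), 153), -7) = Add(Mul(Mul(12, Rational(1, 10)), 153), -7) = Add(Mul(Rational(6, 5), 153), -7) = Add(Rational(918, 5), -7) = Rational(883, 5)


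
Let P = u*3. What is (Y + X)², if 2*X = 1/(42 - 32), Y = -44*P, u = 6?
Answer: 250873921/400 ≈ 6.2719e+5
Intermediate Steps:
P = 18 (P = 6*3 = 18)
Y = -792 (Y = -44*18 = -792)
X = 1/20 (X = 1/(2*(42 - 32)) = (½)/10 = (½)*(⅒) = 1/20 ≈ 0.050000)
(Y + X)² = (-792 + 1/20)² = (-15839/20)² = 250873921/400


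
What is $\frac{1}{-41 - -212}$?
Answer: $\frac{1}{171} \approx 0.005848$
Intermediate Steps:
$\frac{1}{-41 - -212} = \frac{1}{-41 + \left(\left(-39 + 228\right) + 23\right)} = \frac{1}{-41 + \left(189 + 23\right)} = \frac{1}{-41 + 212} = \frac{1}{171}$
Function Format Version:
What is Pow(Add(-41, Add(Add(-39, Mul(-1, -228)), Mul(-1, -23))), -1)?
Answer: Rational(1, 171) ≈ 0.0058480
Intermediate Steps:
Pow(Add(-41, Add(Add(-39, Mul(-1, -228)), Mul(-1, -23))), -1) = Pow(Add(-41, Add(Add(-39, 228), 23)), -1) = Pow(Add(-41, Add(189, 23)), -1) = Pow(Add(-41, 212), -1) = Pow(171, -1) = Rational(1, 171)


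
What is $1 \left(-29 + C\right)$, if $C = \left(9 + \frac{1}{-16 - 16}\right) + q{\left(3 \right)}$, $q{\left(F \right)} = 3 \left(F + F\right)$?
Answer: $- \frac{65}{32} \approx -2.0313$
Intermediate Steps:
$q{\left(F \right)} = 6 F$ ($q{\left(F \right)} = 3 \cdot 2 F = 6 F$)
$C = \frac{863}{32}$ ($C = \left(9 + \frac{1}{-16 - 16}\right) + 6 \cdot 3 = \left(9 + \frac{1}{-32}\right) + 18 = \left(9 - \frac{1}{32}\right) + 18 = \frac{287}{32} + 18 = \frac{863}{32} \approx 26.969$)
$1 \left(-29 + C\right) = 1 \left(-29 + \frac{863}{32}\right) = 1 \left(- \frac{65}{32}\right) = - \frac{65}{32}$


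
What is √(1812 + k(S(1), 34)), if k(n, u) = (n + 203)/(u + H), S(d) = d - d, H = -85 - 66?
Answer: √2753413/39 ≈ 42.547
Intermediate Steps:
H = -151
S(d) = 0
k(n, u) = (203 + n)/(-151 + u) (k(n, u) = (n + 203)/(u - 151) = (203 + n)/(-151 + u))
√(1812 + k(S(1), 34)) = √(1812 + (203 + 0)/(-151 + 34)) = √(1812 + 203/(-117)) = √(1812 - 1/117*203) = √(1812 - 203/117) = √(211801/117) = √2753413/39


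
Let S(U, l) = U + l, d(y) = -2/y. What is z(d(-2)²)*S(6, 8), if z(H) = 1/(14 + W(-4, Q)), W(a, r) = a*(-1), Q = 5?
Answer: 7/9 ≈ 0.77778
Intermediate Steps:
W(a, r) = -a
z(H) = 1/18 (z(H) = 1/(14 - 1*(-4)) = 1/(14 + 4) = 1/18)
z(d(-2)²)*S(6, 8) = (6 + 8)/18 = (1/18)*14 = 7/9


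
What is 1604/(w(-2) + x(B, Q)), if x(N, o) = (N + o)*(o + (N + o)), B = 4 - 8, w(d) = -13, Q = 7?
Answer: 1604/17 ≈ 94.353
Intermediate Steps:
B = -4
x(N, o) = (N + o)*(N + 2*o)
1604/(w(-2) + x(B, Q)) = 1604/(-13 + ((-4)² + 2*7² + 3*(-4)*7)) = 1604/(-13 + (16 + 2*49 - 84)) = 1604/(-13 + (16 + 98 - 84)) = 1604/(-13 + 30) = 1604/17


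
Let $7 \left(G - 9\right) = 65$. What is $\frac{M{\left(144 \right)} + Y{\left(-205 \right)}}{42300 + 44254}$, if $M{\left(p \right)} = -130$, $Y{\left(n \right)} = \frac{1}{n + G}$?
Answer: $- \frac{169917}{113126078} \approx -0.001502$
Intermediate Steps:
$G = \frac{128}{7}$ ($G = 9 + \frac{1}{7} \cdot 65 = 9 + \frac{65}{7} = \frac{128}{7} \approx 18.286$)
$Y{\left(n \right)} = \frac{1}{\frac{128}{7} + n}$ ($Y{\left(n \right)} = \frac{1}{n + \frac{128}{7}} = \frac{1}{\frac{128}{7} + n}$)
$\frac{M{\left(144 \right)} + Y{\left(-205 \right)}}{42300 + 44254} = \frac{-130 + \frac{7}{128 + 7 \left(-205\right)}}{42300 + 44254} = \frac{-130 + \frac{7}{128 - 1435}}{86554} = \left(-130 + \frac{7}{-1307}\right) \frac{1}{86554} = \left(-130 + 7 \left(- \frac{1}{1307}\right)\right) \frac{1}{86554} = \left(-130 - \frac{7}{1307}\right) \frac{1}{86554} = \left(- \frac{169917}{1307}\right) \frac{1}{86554} = - \frac{169917}{113126078}$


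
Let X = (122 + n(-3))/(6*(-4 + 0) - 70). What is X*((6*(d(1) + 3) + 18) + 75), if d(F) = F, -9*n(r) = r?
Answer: -14313/94 ≈ -152.27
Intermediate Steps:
n(r) = -r/9
X = -367/282 (X = (122 - ⅑*(-3))/(6*(-4 + 0) - 70) = (122 + ⅓)/(6*(-4) - 70) = 367/(3*(-24 - 70)) = (367/3)/(-94) = (367/3)*(-1/94) = -367/282 ≈ -1.3014)
X*((6*(d(1) + 3) + 18) + 75) = -367*((6*(1 + 3) + 18) + 75)/282 = -367*((6*4 + 18) + 75)/282 = -367*((24 + 18) + 75)/282 = -367*(42 + 75)/282 = -367/282*117 = -14313/94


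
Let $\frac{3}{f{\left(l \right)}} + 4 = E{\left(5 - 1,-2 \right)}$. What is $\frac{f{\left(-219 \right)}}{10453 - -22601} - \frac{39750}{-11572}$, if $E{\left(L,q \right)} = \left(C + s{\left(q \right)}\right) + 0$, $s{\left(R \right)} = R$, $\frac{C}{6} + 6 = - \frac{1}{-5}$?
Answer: $\frac{22336226035}{6502515096} \approx 3.435$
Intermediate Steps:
$C = - \frac{174}{5}$ ($C = -36 + 6 \left(- \frac{1}{-5}\right) = -36 + 6 \left(\left(-1\right) \left(- \frac{1}{5}\right)\right) = -36 + 6 \cdot \frac{1}{5} = -36 + \frac{6}{5} = - \frac{174}{5} \approx -34.8$)
$E{\left(L,q \right)} = - \frac{174}{5} + q$ ($E{\left(L,q \right)} = \left(- \frac{174}{5} + q\right) + 0 = - \frac{174}{5} + q$)
$f{\left(l \right)} = - \frac{5}{68}$ ($f{\left(l \right)} = \frac{3}{-4 - \frac{184}{5}} = \frac{3}{- \frac{204}{5}} = 3 \left(- \frac{5}{204}\right) = - \frac{5}{68}$)
$\frac{f{\left(-219 \right)}}{10453 - -22601} - \frac{39750}{-11572} = - \frac{5}{68 \left(10453 - -22601\right)} - \frac{39750}{-11572} = - \frac{5}{68 \left(10453 + 22601\right)} - - \frac{19875}{5786} = - \frac{5}{68 \cdot 33054} + \frac{19875}{5786} = \left(- \frac{5}{68}\right) \frac{1}{33054} + \frac{19875}{5786} = - \frac{5}{2247672} + \frac{19875}{5786} = \frac{22336226035}{6502515096}$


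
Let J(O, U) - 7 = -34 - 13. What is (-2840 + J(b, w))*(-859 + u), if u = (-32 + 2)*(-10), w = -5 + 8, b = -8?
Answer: 1609920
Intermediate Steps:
w = 3
J(O, U) = -40 (J(O, U) = 7 + (-34 - 13) = 7 - 47 = -40)
u = 300 (u = -30*(-10) = 300)
(-2840 + J(b, w))*(-859 + u) = (-2840 - 40)*(-859 + 300) = -2880*(-559) = 1609920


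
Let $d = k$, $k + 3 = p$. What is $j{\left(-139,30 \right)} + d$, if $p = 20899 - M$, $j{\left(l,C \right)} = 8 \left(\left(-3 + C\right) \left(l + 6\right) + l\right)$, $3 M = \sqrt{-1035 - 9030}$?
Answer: $-8944 - \frac{i \sqrt{10065}}{3} \approx -8944.0 - 33.441 i$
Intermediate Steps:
$M = \frac{i \sqrt{10065}}{3}$ ($M = \frac{\sqrt{-1035 - 9030}}{3} = \frac{\sqrt{-10065}}{3} = \frac{i \sqrt{10065}}{3} \approx 33.441 i$)
$j{\left(l,C \right)} = 8 l + 8 \left(-3 + C\right) \left(6 + l\right)$ ($j{\left(l,C \right)} = 8 \left(\left(-3 + C\right) \left(6 + l\right) + l\right) = 8 \left(l + \left(-3 + C\right) \left(6 + l\right)\right) = 8 l + 8 \left(-3 + C\right) \left(6 + l\right)$)
$p = 20899 - \frac{i \sqrt{10065}}{3} \approx 20899.0 - 33.441 i$
$k = 20896 - \frac{i \sqrt{10065}}{3}$ ($k = -3 + \left(20899 - \frac{i \sqrt{10065}}{3}\right) = 20896 - \frac{i \sqrt{10065}}{3} \approx 20896.0 - 33.441 i$)
$d = 20896 - \frac{i \sqrt{10065}}{3} \approx 20896.0 - 33.441 i$
$j{\left(-139,30 \right)} + d = \left(-144 - -2224 + 48 \cdot 30 + 8 \cdot 30 \left(-139\right)\right) + \left(20896 - \frac{i \sqrt{10065}}{3}\right) = \left(-144 + 2224 + 1440 - 33360\right) + \left(20896 - \frac{i \sqrt{10065}}{3}\right) = -29840 + \left(20896 - \frac{i \sqrt{10065}}{3}\right) = -8944 - \frac{i \sqrt{10065}}{3}$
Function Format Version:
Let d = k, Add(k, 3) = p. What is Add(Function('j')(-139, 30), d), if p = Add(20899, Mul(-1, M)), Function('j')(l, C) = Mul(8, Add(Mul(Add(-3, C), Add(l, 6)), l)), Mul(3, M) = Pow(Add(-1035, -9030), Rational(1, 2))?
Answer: Add(-8944, Mul(Rational(-1, 3), I, Pow(10065, Rational(1, 2)))) ≈ Add(-8944.0, Mul(-33.441, I))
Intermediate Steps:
M = Mul(Rational(1, 3), I, Pow(10065, Rational(1, 2))) (M = Mul(Rational(1, 3), Pow(Add(-1035, -9030), Rational(1, 2))) = Mul(Rational(1, 3), Pow(-10065, Rational(1, 2))) = Mul(Rational(1, 3), Mul(I, Pow(10065, Rational(1, 2)))) = Mul(Rational(1, 3), I, Pow(10065, Rational(1, 2))) ≈ Mul(33.441, I))
Function('j')(l, C) = Add(Mul(8, l), Mul(8, Add(-3, C), Add(6, l))) (Function('j')(l, C) = Mul(8, Add(Mul(Add(-3, C), Add(6, l)), l)) = Mul(8, Add(l, Mul(Add(-3, C), Add(6, l)))) = Add(Mul(8, l), Mul(8, Add(-3, C), Add(6, l))))
p = Add(20899, Mul(Rational(-1, 3), I, Pow(10065, Rational(1, 2)))) (p = Add(20899, Mul(-1, Mul(Rational(1, 3), I, Pow(10065, Rational(1, 2))))) = Add(20899, Mul(Rational(-1, 3), I, Pow(10065, Rational(1, 2)))) ≈ Add(20899., Mul(-33.441, I)))
k = Add(20896, Mul(Rational(-1, 3), I, Pow(10065, Rational(1, 2)))) (k = Add(-3, Add(20899, Mul(Rational(-1, 3), I, Pow(10065, Rational(1, 2))))) = Add(20896, Mul(Rational(-1, 3), I, Pow(10065, Rational(1, 2)))) ≈ Add(20896., Mul(-33.441, I)))
d = Add(20896, Mul(Rational(-1, 3), I, Pow(10065, Rational(1, 2)))) ≈ Add(20896., Mul(-33.441, I))
Add(Function('j')(-139, 30), d) = Add(Add(-144, Mul(-16, -139), Mul(48, 30), Mul(8, 30, -139)), Add(20896, Mul(Rational(-1, 3), I, Pow(10065, Rational(1, 2))))) = Add(Add(-144, 2224, 1440, -33360), Add(20896, Mul(Rational(-1, 3), I, Pow(10065, Rational(1, 2))))) = Add(-29840, Add(20896, Mul(Rational(-1, 3), I, Pow(10065, Rational(1, 2))))) = Add(-8944, Mul(Rational(-1, 3), I, Pow(10065, Rational(1, 2))))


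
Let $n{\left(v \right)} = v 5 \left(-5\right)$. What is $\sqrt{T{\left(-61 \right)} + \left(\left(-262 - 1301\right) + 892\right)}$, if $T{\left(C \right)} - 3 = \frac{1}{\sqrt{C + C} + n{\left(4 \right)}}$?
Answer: $\sqrt{\frac{66801 - 668 i \sqrt{122}}{-100 + i \sqrt{122}}} \approx 2.0 \cdot 10^{-5} - 25.846 i$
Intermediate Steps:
$n{\left(v \right)} = - 25 v$ ($n{\left(v \right)} = 5 v \left(-5\right) = - 25 v$)
$T{\left(C \right)} = 3 + \frac{1}{-100 + \sqrt{2} \sqrt{C}}$ ($T{\left(C \right)} = 3 + \frac{1}{\sqrt{C + C} - 100} = 3 + \frac{1}{\sqrt{2 C} - 100} = 3 + \frac{1}{\sqrt{2} \sqrt{C} - 100} = 3 + \frac{1}{-100 + \sqrt{2} \sqrt{C}}$)
$\sqrt{T{\left(-61 \right)} + \left(\left(-262 - 1301\right) + 892\right)} = \sqrt{\frac{-299 + 3 \sqrt{2} \sqrt{-61}}{-100 + \sqrt{2} \sqrt{-61}} + \left(\left(-262 - 1301\right) + 892\right)} = \sqrt{\frac{-299 + 3 \sqrt{2} i \sqrt{61}}{-100 + \sqrt{2} i \sqrt{61}} + \left(-1563 + 892\right)} = \sqrt{\frac{-299 + 3 i \sqrt{122}}{-100 + i \sqrt{122}} - 671} = \sqrt{-671 + \frac{-299 + 3 i \sqrt{122}}{-100 + i \sqrt{122}}}$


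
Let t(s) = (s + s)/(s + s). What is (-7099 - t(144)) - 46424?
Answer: -53524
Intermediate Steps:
t(s) = 1 (t(s) = (2*s)/((2*s)) = (2*s)*(1/(2*s)) = 1)
(-7099 - t(144)) - 46424 = (-7099 - 1*1) - 46424 = (-7099 - 1) - 46424 = -7100 - 46424 = -53524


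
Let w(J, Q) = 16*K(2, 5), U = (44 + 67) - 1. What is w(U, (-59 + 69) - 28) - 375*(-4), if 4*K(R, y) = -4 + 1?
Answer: 1488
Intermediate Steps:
K(R, y) = -¾ (K(R, y) = (-4 + 1)/4 = (¼)*(-3) = -¾)
U = 110 (U = 111 - 1 = 110)
w(J, Q) = -12 (w(J, Q) = 16*(-¾) = -12)
w(U, (-59 + 69) - 28) - 375*(-4) = -12 - 375*(-4) = -12 + 1500 = 1488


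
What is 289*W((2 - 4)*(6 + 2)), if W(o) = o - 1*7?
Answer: -6647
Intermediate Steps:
W(o) = -7 + o (W(o) = o - 7 = -7 + o)
289*W((2 - 4)*(6 + 2)) = 289*(-7 + (2 - 4)*(6 + 2)) = 289*(-7 - 2*8) = 289*(-7 - 16) = 289*(-23) = -6647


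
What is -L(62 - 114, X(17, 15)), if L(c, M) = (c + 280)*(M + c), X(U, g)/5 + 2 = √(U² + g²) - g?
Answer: 31236 - 1140*√514 ≈ 5390.4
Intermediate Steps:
X(U, g) = -10 - 5*g + 5*√(U² + g²) (X(U, g) = -10 + 5*(√(U² + g²) - g) = -10 + (-5*g + 5*√(U² + g²)) = -10 - 5*g + 5*√(U² + g²))
L(c, M) = (280 + c)*(M + c)
-L(62 - 114, X(17, 15)) = -((62 - 114)² + 280*(-10 - 5*15 + 5*√(17² + 15²)) + 280*(62 - 114) + (-10 - 5*15 + 5*√(17² + 15²))*(62 - 114)) = -((-52)² + 280*(-10 - 75 + 5*√(289 + 225)) + 280*(-52) + (-10 - 75 + 5*√(289 + 225))*(-52)) = -(2704 + 280*(-10 - 75 + 5*√514) - 14560 + (-10 - 75 + 5*√514)*(-52)) = -(2704 + 280*(-85 + 5*√514) - 14560 + (-85 + 5*√514)*(-52)) = -(2704 + (-23800 + 1400*√514) - 14560 + (4420 - 260*√514)) = -(-31236 + 1140*√514) = 31236 - 1140*√514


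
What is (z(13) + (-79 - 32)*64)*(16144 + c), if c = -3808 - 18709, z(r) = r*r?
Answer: 44196755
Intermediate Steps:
z(r) = r²
c = -22517
(z(13) + (-79 - 32)*64)*(16144 + c) = (13² + (-79 - 32)*64)*(16144 - 22517) = (169 - 111*64)*(-6373) = (169 - 7104)*(-6373) = -6935*(-6373) = 44196755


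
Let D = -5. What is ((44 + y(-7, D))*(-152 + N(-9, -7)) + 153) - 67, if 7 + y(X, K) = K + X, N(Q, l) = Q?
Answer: -3939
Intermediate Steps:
y(X, K) = -7 + K + X (y(X, K) = -7 + (K + X) = -7 + K + X)
((44 + y(-7, D))*(-152 + N(-9, -7)) + 153) - 67 = ((44 + (-7 - 5 - 7))*(-152 - 9) + 153) - 67 = ((44 - 19)*(-161) + 153) - 67 = (25*(-161) + 153) - 67 = (-4025 + 153) - 67 = -3872 - 67 = -3939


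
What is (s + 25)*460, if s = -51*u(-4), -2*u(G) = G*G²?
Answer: -739220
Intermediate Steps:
u(G) = -G³/2 (u(G) = -G*G²/2 = -G³/2)
s = -1632 (s = -(-51)*(-4)³/2 = -(-51)*(-64)/2 = -51*32 = -1632)
(s + 25)*460 = (-1632 + 25)*460 = -1607*460 = -739220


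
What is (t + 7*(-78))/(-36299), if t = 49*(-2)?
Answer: 644/36299 ≈ 0.017742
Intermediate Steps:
t = -98
(t + 7*(-78))/(-36299) = (-98 + 7*(-78))/(-36299) = (-98 - 546)*(-1/36299) = -644*(-1/36299) = 644/36299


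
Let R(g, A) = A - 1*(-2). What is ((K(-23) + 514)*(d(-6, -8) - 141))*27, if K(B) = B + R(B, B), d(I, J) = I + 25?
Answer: -1548180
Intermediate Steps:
R(g, A) = 2 + A (R(g, A) = A + 2 = 2 + A)
d(I, J) = 25 + I
K(B) = 2 + 2*B (K(B) = B + (2 + B) = 2 + 2*B)
((K(-23) + 514)*(d(-6, -8) - 141))*27 = (((2 + 2*(-23)) + 514)*((25 - 6) - 141))*27 = (((2 - 46) + 514)*(19 - 141))*27 = ((-44 + 514)*(-122))*27 = (470*(-122))*27 = -57340*27 = -1548180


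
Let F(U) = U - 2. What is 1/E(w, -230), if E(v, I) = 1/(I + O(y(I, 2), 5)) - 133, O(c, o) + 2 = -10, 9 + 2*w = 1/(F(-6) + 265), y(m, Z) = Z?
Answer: -242/32187 ≈ -0.0075186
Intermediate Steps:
F(U) = -2 + U
w = -1156/257 (w = -9/2 + 1/(2*((-2 - 6) + 265)) = -9/2 + 1/(2*(-8 + 265)) = -9/2 + (½)/257 = -9/2 + (½)*(1/257) = -9/2 + 1/514 = -1156/257 ≈ -4.4981)
O(c, o) = -12 (O(c, o) = -2 - 10 = -12)
E(v, I) = -133 + 1/(-12 + I) (E(v, I) = 1/(I - 12) - 133 = 1/(-12 + I) - 133 = -133 + 1/(-12 + I))
1/E(w, -230) = 1/((1597 - 133*(-230))/(-12 - 230)) = 1/((1597 + 30590)/(-242)) = 1/(-1/242*32187) = 1/(-32187/242) = -242/32187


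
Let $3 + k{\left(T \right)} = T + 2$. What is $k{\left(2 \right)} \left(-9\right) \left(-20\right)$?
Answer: $180$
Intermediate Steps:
$k{\left(T \right)} = -1 + T$ ($k{\left(T \right)} = -3 + \left(T + 2\right) = -3 + \left(2 + T\right) = -1 + T$)
$k{\left(2 \right)} \left(-9\right) \left(-20\right) = \left(-1 + 2\right) \left(-9\right) \left(-20\right) = 1 \left(-9\right) \left(-20\right) = \left(-9\right) \left(-20\right) = 180$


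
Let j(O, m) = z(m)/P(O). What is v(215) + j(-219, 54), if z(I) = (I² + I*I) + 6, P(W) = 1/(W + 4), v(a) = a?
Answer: -1254955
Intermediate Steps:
P(W) = 1/(4 + W)
z(I) = 6 + 2*I² (z(I) = (I² + I²) + 6 = 2*I² + 6 = 6 + 2*I²)
j(O, m) = (4 + O)*(6 + 2*m²) (j(O, m) = (6 + 2*m²)/(1/(4 + O)) = (6 + 2*m²)*(4 + O) = (4 + O)*(6 + 2*m²))
v(215) + j(-219, 54) = 215 + 2*(3 + 54²)*(4 - 219) = 215 + 2*(3 + 2916)*(-215) = 215 + 2*2919*(-215) = 215 - 1255170 = -1254955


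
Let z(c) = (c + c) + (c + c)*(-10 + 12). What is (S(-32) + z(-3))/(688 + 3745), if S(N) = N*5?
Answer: -178/4433 ≈ -0.040153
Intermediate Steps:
S(N) = 5*N
z(c) = 6*c (z(c) = 2*c + (2*c)*2 = 2*c + 4*c = 6*c)
(S(-32) + z(-3))/(688 + 3745) = (5*(-32) + 6*(-3))/(688 + 3745) = (-160 - 18)/4433 = -178*1/4433 = -178/4433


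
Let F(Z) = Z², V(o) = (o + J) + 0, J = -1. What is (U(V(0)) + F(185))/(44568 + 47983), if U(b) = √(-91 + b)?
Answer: 34225/92551 + 2*I*√23/92551 ≈ 0.3698 + 0.00010364*I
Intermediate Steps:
V(o) = -1 + o (V(o) = (o - 1) + 0 = (-1 + o) + 0 = -1 + o)
(U(V(0)) + F(185))/(44568 + 47983) = (√(-91 + (-1 + 0)) + 185²)/(44568 + 47983) = (√(-91 - 1) + 34225)/92551 = (√(-92) + 34225)*(1/92551) = (2*I*√23 + 34225)*(1/92551) = (34225 + 2*I*√23)*(1/92551) = 34225/92551 + 2*I*√23/92551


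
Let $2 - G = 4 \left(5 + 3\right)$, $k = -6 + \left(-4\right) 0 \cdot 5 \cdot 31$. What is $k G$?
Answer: $180$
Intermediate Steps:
$k = -6$ ($k = -6 + 0 \cdot 5 \cdot 31 = -6 + 0 \cdot 31 = -6 + 0 = -6$)
$G = -30$ ($G = 2 - 4 \left(5 + 3\right) = 2 - 4 \cdot 8 = 2 - 32 = -30$)
$k G = \left(-6\right) \left(-30\right) = 180$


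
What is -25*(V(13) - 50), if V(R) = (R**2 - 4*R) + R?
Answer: -2000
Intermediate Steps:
V(R) = R**2 - 3*R
-25*(V(13) - 50) = -25*(13*(-3 + 13) - 50) = -25*(13*10 - 50) = -25*(130 - 50) = -25*80 = -2000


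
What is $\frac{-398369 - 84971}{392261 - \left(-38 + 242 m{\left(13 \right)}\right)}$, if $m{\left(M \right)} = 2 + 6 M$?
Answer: $- \frac{483340}{372939} \approx -1.296$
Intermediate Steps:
$\frac{-398369 - 84971}{392261 - \left(-38 + 242 m{\left(13 \right)}\right)} = \frac{-398369 - 84971}{392261 + \left(38 - 242 \left(2 + 6 \cdot 13\right)\right)} = \frac{-398369 + \left(-104196 + 19225\right)}{392261 + \left(38 - 242 \left(2 + 78\right)\right)} = \frac{-398369 - 84971}{392261 + \left(38 - 19360\right)} = - \frac{483340}{392261 + \left(38 - 19360\right)} = - \frac{483340}{392261 - 19322} = - \frac{483340}{372939}$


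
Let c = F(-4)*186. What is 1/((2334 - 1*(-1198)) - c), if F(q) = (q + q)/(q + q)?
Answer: 1/3346 ≈ 0.00029886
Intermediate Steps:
F(q) = 1 (F(q) = (2*q)/((2*q)) = (2*q)*(1/(2*q)) = 1)
c = 186 (c = 1*186 = 186)
1/((2334 - 1*(-1198)) - c) = 1/((2334 - 1*(-1198)) - 1*186) = 1/((2334 + 1198) - 186) = 1/(3532 - 186) = 1/3346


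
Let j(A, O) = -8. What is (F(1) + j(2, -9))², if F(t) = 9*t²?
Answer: 1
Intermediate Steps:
(F(1) + j(2, -9))² = (9*1² - 8)² = (9*1 - 8)² = (9 - 8)² = 1² = 1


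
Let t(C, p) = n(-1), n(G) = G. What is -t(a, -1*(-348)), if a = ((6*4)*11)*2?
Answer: 1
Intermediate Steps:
a = 528 (a = (24*11)*2 = 264*2 = 528)
t(C, p) = -1
-t(a, -1*(-348)) = -1*(-1) = 1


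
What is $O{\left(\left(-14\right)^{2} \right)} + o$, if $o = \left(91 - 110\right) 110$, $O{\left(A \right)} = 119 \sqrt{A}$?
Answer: $-424$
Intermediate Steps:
$o = -2090$ ($o = \left(-19\right) 110 = -2090$)
$O{\left(\left(-14\right)^{2} \right)} + o = 119 \sqrt{\left(-14\right)^{2}} - 2090 = 119 \sqrt{196} - 2090 = 119 \cdot 14 - 2090 = 1666 - 2090 = -424$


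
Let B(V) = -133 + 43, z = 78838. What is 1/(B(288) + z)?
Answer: 1/78748 ≈ 1.2699e-5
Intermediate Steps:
B(V) = -90
1/(B(288) + z) = 1/(-90 + 78838) = 1/78748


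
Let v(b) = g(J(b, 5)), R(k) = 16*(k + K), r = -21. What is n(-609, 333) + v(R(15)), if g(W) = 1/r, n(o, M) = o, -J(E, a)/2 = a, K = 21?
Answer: -12790/21 ≈ -609.05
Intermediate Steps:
J(E, a) = -2*a
g(W) = -1/21 (g(W) = 1/(-21) = -1/21)
R(k) = 336 + 16*k (R(k) = 16*(k + 21) = 16*(21 + k) = 336 + 16*k)
v(b) = -1/21
n(-609, 333) + v(R(15)) = -609 - 1/21 = -12790/21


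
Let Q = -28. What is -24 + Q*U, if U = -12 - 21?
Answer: 900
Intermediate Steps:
U = -33
-24 + Q*U = -24 - 28*(-33) = -24 + 924 = 900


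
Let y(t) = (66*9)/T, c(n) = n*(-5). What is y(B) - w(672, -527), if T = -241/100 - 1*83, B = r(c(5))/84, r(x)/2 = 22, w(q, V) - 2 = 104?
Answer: -107194/949 ≈ -112.95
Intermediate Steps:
w(q, V) = 106 (w(q, V) = 2 + 104 = 106)
c(n) = -5*n
r(x) = 44 (r(x) = 2*22 = 44)
B = 11/21 (B = 44/84 = 44*(1/84) = 11/21 ≈ 0.52381)
T = -8541/100 (T = -241*1/100 - 83 = -241/100 - 83 = -8541/100 ≈ -85.410)
y(t) = -6600/949 (y(t) = (66*9)/(-8541/100) = 594*(-100/8541) = -6600/949)
y(B) - w(672, -527) = -6600/949 - 1*106 = -6600/949 - 106 = -107194/949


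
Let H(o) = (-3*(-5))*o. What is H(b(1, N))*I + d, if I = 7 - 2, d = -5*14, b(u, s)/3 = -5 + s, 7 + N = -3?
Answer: -3445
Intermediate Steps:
N = -10 (N = -7 - 3 = -10)
b(u, s) = -15 + 3*s (b(u, s) = 3*(-5 + s) = -15 + 3*s)
H(o) = 15*o
d = -70
I = 5
H(b(1, N))*I + d = (15*(-15 + 3*(-10)))*5 - 70 = (15*(-15 - 30))*5 - 70 = (15*(-45))*5 - 70 = -675*5 - 70 = -3375 - 70 = -3445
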